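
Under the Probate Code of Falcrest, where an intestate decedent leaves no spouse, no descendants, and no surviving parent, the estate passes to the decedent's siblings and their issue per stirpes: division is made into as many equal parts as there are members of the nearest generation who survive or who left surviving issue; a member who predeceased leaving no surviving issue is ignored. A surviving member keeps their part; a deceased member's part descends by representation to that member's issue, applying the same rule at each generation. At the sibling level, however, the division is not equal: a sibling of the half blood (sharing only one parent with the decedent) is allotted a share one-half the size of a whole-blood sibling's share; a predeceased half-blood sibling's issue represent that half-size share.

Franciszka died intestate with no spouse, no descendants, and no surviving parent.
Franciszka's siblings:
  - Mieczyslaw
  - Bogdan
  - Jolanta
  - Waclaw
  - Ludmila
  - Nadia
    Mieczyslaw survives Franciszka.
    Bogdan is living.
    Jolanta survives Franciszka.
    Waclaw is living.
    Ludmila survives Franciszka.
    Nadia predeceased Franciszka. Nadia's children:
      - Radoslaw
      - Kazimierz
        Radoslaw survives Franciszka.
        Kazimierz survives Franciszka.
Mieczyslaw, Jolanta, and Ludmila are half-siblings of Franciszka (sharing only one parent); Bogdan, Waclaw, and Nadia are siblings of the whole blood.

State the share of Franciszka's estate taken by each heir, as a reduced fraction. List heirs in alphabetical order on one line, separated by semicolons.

Bogdan 2/9; Jolanta 1/9; Kazimierz 1/9; Ludmila 1/9; Mieczyslaw 1/9; Radoslaw 1/9; Waclaw 2/9

No spouse, descendants, or parent survives, so the estate passes to Franciszka's siblings per stirpes.
Half-blood siblings count for one-half the weight of whole-blood siblings at the initial division.
Dividing 1 in proportion to weights (total weight 9/2): Mieczyslaw (weight 1/2) → 1/9; Bogdan (weight 1) → 2/9; Jolanta (weight 1/2) → 1/9; Waclaw (weight 1) → 2/9; Ludmila (weight 1/2) → 1/9; Nadia (weight 1) → 2/9.
Mieczyslaw is living and takes 1/9.
Bogdan is living and takes 2/9.
Jolanta is living and takes 1/9.
Waclaw is living and takes 2/9.
Ludmila is living and takes 1/9.
Nadia predeceased; the 2/9 allotted to Nadia's branch passes to Nadia's issue by representation.
The 2/9 is divided into 2 equal shares of 1/9 among Radoslaw, Kazimierz.
Radoslaw is living and takes 1/9.
Kazimierz is living and takes 1/9.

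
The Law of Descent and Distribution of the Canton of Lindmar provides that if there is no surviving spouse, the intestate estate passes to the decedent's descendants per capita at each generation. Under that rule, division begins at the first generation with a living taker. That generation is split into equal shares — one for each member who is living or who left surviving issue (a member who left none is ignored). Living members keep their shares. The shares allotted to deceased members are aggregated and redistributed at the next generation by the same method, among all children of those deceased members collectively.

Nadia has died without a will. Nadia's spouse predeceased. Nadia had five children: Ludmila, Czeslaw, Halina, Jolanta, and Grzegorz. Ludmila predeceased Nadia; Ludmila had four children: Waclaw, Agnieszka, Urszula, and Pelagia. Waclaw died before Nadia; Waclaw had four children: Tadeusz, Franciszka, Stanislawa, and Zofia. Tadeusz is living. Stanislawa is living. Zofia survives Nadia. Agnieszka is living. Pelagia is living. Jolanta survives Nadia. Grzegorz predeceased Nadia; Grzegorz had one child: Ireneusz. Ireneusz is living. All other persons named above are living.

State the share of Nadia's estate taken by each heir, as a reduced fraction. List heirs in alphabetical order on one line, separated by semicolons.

There is no surviving spouse, so the entire estate passes to Nadia's descendants per capita at each generation.
At generation 1 (Ludmila, Czeslaw, Halina, Jolanta, Grzegorz) there are 5 shares of (1)/5 = 1/5 each.
Living: Czeslaw, Halina, and Jolanta — each takes 1/5.
Deceased: Ludmila and Grzegorz. Their combined 2/5 is pooled and carried to generation 2.
At generation 2 (Waclaw, Agnieszka, Urszula, Pelagia, Ireneusz) there are 5 shares of (2/5)/5 = 2/25 each.
Living: Agnieszka, Urszula, Pelagia, and Ireneusz — each takes 2/25.
Deceased: Waclaw. That 2/25 share is carried to generation 3.
At generation 3 (Tadeusz, Franciszka, Stanislawa, Zofia) there are 4 shares of (2/25)/4 = 1/50 each.
Living: Tadeusz, Franciszka, Stanislawa, and Zofia — each takes 1/50.

Agnieszka 2/25; Czeslaw 1/5; Franciszka 1/50; Halina 1/5; Ireneusz 2/25; Jolanta 1/5; Pelagia 2/25; Stanislawa 1/50; Tadeusz 1/50; Urszula 2/25; Zofia 1/50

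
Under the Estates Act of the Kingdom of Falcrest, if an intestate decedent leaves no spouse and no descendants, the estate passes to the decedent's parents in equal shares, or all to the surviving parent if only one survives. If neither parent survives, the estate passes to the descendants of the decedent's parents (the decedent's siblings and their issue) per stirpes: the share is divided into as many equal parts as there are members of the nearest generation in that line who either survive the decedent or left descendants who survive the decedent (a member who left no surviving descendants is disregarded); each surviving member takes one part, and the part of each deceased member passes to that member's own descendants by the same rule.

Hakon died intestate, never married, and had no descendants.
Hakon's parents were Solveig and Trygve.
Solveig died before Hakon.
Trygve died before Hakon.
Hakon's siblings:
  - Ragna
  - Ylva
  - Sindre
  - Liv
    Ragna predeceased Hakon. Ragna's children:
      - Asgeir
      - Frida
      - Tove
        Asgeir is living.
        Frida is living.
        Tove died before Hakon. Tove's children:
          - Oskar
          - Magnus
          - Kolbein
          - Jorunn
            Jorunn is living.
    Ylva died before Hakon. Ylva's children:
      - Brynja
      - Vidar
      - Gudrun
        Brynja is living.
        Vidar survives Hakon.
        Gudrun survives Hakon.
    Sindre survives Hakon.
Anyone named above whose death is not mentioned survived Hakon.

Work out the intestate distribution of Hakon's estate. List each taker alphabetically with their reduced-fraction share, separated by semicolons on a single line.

Neither parent survives and there are no descendants, so the estate passes to Hakon's siblings and their issue per stirpes.
The estate is divided into 4 equal shares of 1/4 among Ragna, Ylva, Sindre, Liv.
Ragna predeceased; the 1/4 allotted to Ragna's branch passes to Ragna's issue by representation.
The 1/4 is divided into 3 equal shares of 1/12 among Asgeir, Frida, Tove.
Asgeir is living and takes 1/12.
Frida is living and takes 1/12.
Tove predeceased; the 1/12 allotted to Tove's branch passes to Tove's issue by representation.
The 1/12 is divided into 4 equal shares of 1/48 among Oskar, Magnus, Kolbein, Jorunn.
Oskar is living and takes 1/48.
Magnus is living and takes 1/48.
Kolbein is living and takes 1/48.
Jorunn is living and takes 1/48.
Ylva predeceased; the 1/4 allotted to Ylva's branch passes to Ylva's issue by representation.
The 1/4 is divided into 3 equal shares of 1/12 among Brynja, Vidar, Gudrun.
Brynja is living and takes 1/12.
Vidar is living and takes 1/12.
Gudrun is living and takes 1/12.
Sindre is living and takes 1/4.
Liv is living and takes 1/4.

Asgeir 1/12; Brynja 1/12; Frida 1/12; Gudrun 1/12; Jorunn 1/48; Kolbein 1/48; Liv 1/4; Magnus 1/48; Oskar 1/48; Sindre 1/4; Vidar 1/12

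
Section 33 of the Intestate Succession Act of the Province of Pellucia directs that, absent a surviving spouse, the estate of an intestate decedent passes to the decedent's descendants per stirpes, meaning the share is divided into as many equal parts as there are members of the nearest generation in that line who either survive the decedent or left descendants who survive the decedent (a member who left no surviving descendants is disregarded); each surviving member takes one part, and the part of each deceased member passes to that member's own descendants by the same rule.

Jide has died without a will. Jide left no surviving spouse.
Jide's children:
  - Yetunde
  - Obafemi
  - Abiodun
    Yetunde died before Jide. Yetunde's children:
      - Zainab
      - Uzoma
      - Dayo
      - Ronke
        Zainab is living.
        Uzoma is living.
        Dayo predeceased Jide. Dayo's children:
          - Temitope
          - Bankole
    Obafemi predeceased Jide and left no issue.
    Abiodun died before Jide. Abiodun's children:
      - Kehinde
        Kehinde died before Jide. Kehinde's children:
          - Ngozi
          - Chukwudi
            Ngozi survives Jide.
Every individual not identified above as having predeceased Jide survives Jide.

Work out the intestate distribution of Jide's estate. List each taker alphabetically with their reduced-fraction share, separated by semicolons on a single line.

Bankole 1/16; Chukwudi 1/4; Ngozi 1/4; Ronke 1/8; Temitope 1/16; Uzoma 1/8; Zainab 1/8

There is no surviving spouse, so the entire estate passes to Jide's descendants per stirpes.
Obafemi left no surviving issue, so that branch lapses and is disregarded.
The estate is divided into 2 equal shares of 1/2 among Yetunde, Abiodun.
Yetunde predeceased; the 1/2 allotted to Yetunde's branch passes to Yetunde's issue by representation.
The 1/2 is divided into 4 equal shares of 1/8 among Zainab, Uzoma, Dayo, Ronke.
Zainab is living and takes 1/8.
Uzoma is living and takes 1/8.
Dayo predeceased; the 1/8 allotted to Dayo's branch passes to Dayo's issue by representation.
The 1/8 is divided into 2 equal shares of 1/16 among Temitope, Bankole.
Temitope is living and takes 1/16.
Bankole is living and takes 1/16.
Ronke is living and takes 1/8.
Abiodun predeceased; the 1/2 allotted to Abiodun's branch passes to Abiodun's issue by representation.
Kehinde's line is the sole branch at this level, so the full 1/2 passes to Kehinde's issue by representation.
The 1/2 is divided into 2 equal shares of 1/4 among Ngozi, Chukwudi.
Ngozi is living and takes 1/4.
Chukwudi is living and takes 1/4.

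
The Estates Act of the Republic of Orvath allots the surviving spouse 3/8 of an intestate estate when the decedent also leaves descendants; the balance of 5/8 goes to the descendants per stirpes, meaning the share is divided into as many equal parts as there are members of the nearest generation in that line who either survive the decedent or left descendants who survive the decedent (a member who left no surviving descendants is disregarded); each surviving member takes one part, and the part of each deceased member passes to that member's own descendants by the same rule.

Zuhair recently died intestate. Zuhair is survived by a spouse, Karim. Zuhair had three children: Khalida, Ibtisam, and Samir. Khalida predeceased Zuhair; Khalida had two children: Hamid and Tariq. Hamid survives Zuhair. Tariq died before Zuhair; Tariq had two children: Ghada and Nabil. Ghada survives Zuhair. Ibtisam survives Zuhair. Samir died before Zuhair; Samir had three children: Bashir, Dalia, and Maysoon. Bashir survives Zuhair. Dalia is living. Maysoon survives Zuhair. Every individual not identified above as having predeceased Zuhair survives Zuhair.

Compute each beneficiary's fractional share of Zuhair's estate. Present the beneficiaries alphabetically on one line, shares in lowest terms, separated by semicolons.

Karim, as surviving spouse, takes 3/8.
The remaining 5/8 passes to Zuhair's descendants per stirpes.
The 5/8 is divided into 3 equal shares of 5/24 among Khalida, Ibtisam, Samir.
Khalida predeceased; the 5/24 allotted to Khalida's branch passes to Khalida's issue by representation.
The 5/24 is divided into 2 equal shares of 5/48 among Hamid, Tariq.
Hamid is living and takes 5/48.
Tariq predeceased; the 5/48 allotted to Tariq's branch passes to Tariq's issue by representation.
The 5/48 is divided into 2 equal shares of 5/96 among Ghada, Nabil.
Ghada is living and takes 5/96.
Nabil is living and takes 5/96.
Ibtisam is living and takes 5/24.
Samir predeceased; the 5/24 allotted to Samir's branch passes to Samir's issue by representation.
The 5/24 is divided into 3 equal shares of 5/72 among Bashir, Dalia, Maysoon.
Bashir is living and takes 5/72.
Dalia is living and takes 5/72.
Maysoon is living and takes 5/72.

Bashir 5/72; Dalia 5/72; Ghada 5/96; Hamid 5/48; Ibtisam 5/24; Karim 3/8; Maysoon 5/72; Nabil 5/96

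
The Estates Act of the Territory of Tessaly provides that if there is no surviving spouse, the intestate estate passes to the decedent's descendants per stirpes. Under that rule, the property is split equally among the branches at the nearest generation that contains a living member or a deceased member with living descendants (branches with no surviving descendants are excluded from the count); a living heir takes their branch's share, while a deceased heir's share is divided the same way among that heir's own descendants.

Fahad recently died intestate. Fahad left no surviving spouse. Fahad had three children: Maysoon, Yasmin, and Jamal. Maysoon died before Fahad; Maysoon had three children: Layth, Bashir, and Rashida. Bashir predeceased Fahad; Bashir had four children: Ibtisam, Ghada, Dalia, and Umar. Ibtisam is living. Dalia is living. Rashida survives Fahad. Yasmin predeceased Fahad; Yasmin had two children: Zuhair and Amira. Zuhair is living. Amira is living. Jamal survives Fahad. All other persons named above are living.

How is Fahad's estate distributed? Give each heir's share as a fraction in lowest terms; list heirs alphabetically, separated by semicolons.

There is no surviving spouse, so the entire estate passes to Fahad's descendants per stirpes.
The estate is divided into 3 equal shares of 1/3 among Maysoon, Yasmin, Jamal.
Maysoon predeceased; the 1/3 allotted to Maysoon's branch passes to Maysoon's issue by representation.
The 1/3 is divided into 3 equal shares of 1/9 among Layth, Bashir, Rashida.
Layth is living and takes 1/9.
Bashir predeceased; the 1/9 allotted to Bashir's branch passes to Bashir's issue by representation.
The 1/9 is divided into 4 equal shares of 1/36 among Ibtisam, Ghada, Dalia, Umar.
Ibtisam is living and takes 1/36.
Ghada is living and takes 1/36.
Dalia is living and takes 1/36.
Umar is living and takes 1/36.
Rashida is living and takes 1/9.
Yasmin predeceased; the 1/3 allotted to Yasmin's branch passes to Yasmin's issue by representation.
The 1/3 is divided into 2 equal shares of 1/6 among Zuhair, Amira.
Zuhair is living and takes 1/6.
Amira is living and takes 1/6.
Jamal is living and takes 1/3.

Amira 1/6; Dalia 1/36; Ghada 1/36; Ibtisam 1/36; Jamal 1/3; Layth 1/9; Rashida 1/9; Umar 1/36; Zuhair 1/6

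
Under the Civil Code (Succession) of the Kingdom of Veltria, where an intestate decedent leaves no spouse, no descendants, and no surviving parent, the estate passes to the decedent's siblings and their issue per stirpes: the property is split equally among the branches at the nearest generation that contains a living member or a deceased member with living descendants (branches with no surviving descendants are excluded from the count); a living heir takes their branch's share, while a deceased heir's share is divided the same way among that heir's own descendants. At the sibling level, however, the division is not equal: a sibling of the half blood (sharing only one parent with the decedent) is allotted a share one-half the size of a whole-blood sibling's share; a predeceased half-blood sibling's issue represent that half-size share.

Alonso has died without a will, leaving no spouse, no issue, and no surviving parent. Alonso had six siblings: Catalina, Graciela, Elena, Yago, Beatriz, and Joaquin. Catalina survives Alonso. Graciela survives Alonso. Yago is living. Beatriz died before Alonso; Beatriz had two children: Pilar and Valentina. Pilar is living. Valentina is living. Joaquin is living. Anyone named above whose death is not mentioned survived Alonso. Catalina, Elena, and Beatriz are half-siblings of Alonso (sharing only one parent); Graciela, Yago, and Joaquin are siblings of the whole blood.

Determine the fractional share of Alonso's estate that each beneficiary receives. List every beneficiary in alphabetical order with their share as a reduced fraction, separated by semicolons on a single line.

No spouse, descendants, or parent survives, so the estate passes to Alonso's siblings per stirpes.
Half-blood siblings count for one-half the weight of whole-blood siblings at the initial division.
Dividing 1 in proportion to weights (total weight 9/2): Catalina (weight 1/2) → 1/9; Graciela (weight 1) → 2/9; Elena (weight 1/2) → 1/9; Yago (weight 1) → 2/9; Beatriz (weight 1/2) → 1/9; Joaquin (weight 1) → 2/9.
Catalina is living and takes 1/9.
Graciela is living and takes 2/9.
Elena is living and takes 1/9.
Yago is living and takes 2/9.
Beatriz predeceased; the 1/9 allotted to Beatriz's branch passes to Beatriz's issue by representation.
The 1/9 is divided into 2 equal shares of 1/18 among Pilar, Valentina.
Pilar is living and takes 1/18.
Valentina is living and takes 1/18.
Joaquin is living and takes 2/9.

Catalina 1/9; Elena 1/9; Graciela 2/9; Joaquin 2/9; Pilar 1/18; Valentina 1/18; Yago 2/9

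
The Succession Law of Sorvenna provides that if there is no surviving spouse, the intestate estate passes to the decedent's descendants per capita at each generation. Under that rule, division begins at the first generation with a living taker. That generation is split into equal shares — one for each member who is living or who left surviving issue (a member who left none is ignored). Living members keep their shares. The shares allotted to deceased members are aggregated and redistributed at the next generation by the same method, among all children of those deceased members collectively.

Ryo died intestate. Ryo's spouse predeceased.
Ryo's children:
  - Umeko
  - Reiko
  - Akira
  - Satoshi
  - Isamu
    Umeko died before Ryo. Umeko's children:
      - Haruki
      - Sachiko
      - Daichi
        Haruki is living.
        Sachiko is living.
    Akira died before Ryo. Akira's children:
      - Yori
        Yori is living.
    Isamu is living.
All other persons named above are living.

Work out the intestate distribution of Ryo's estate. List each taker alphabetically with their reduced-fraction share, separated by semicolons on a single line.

There is no surviving spouse, so the entire estate passes to Ryo's descendants per capita at each generation.
At generation 1 (Umeko, Reiko, Akira, Satoshi, Isamu) there are 5 shares of (1)/5 = 1/5 each.
Living: Reiko, Satoshi, and Isamu — each takes 1/5.
Deceased: Umeko and Akira. Their combined 2/5 is pooled and carried to generation 2.
At generation 2 (Haruki, Sachiko, Daichi, Yori) there are 4 shares of (2/5)/4 = 1/10 each.
Living: Haruki, Sachiko, Daichi, and Yori — each takes 1/10.

Daichi 1/10; Haruki 1/10; Isamu 1/5; Reiko 1/5; Sachiko 1/10; Satoshi 1/5; Yori 1/10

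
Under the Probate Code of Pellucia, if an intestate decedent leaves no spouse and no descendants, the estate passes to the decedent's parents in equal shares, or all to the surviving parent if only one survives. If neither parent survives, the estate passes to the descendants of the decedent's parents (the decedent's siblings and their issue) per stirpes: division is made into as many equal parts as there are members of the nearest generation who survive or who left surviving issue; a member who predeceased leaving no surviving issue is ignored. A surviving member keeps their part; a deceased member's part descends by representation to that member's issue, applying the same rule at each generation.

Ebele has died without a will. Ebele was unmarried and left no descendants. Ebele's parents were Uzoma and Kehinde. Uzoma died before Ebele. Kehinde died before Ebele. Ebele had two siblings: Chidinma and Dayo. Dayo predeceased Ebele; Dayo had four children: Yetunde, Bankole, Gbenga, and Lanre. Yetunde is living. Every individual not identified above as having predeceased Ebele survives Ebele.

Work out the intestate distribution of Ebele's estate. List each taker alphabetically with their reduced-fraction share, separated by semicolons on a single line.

Neither parent survives and there are no descendants, so the estate passes to Ebele's siblings and their issue per stirpes.
The estate is divided into 2 equal shares of 1/2 among Chidinma, Dayo.
Chidinma is living and takes 1/2.
Dayo predeceased; the 1/2 allotted to Dayo's branch passes to Dayo's issue by representation.
The 1/2 is divided into 4 equal shares of 1/8 among Yetunde, Bankole, Gbenga, Lanre.
Yetunde is living and takes 1/8.
Bankole is living and takes 1/8.
Gbenga is living and takes 1/8.
Lanre is living and takes 1/8.

Bankole 1/8; Chidinma 1/2; Gbenga 1/8; Lanre 1/8; Yetunde 1/8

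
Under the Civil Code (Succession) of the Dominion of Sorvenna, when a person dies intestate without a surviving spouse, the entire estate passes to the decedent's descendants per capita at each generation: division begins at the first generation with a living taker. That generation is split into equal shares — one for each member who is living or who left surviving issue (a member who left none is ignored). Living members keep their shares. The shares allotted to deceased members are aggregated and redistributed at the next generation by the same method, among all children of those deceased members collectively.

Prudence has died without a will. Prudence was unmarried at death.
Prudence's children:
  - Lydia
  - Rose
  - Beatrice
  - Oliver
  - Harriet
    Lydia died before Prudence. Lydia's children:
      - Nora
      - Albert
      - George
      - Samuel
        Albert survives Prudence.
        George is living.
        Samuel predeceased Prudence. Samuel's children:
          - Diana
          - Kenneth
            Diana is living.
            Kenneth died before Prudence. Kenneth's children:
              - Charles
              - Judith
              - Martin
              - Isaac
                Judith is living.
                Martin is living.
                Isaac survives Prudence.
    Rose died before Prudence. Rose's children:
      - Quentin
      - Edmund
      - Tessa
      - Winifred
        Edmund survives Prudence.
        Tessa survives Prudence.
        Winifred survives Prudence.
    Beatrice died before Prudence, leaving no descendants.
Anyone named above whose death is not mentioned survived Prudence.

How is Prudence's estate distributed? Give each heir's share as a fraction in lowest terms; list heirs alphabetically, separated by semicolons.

There is no surviving spouse, so the entire estate passes to Prudence's descendants per capita at each generation.
At generation 1 (Lydia, Rose, Oliver, Harriet) there are 4 shares of (1)/4 = 1/4 each.
Living: Oliver and Harriet — each takes 1/4.
Deceased: Lydia and Rose. Their combined 1/2 is pooled and carried to generation 2.
At generation 2 (Nora, Albert, George, Samuel, Quentin, Edmund, Tessa, Winifred) there are 8 shares of (1/2)/8 = 1/16 each.
Living: Nora, Albert, George, Quentin, Edmund, Tessa, and Winifred — each takes 1/16.
Deceased: Samuel. That 1/16 share is carried to generation 3.
At generation 3 (Diana, Kenneth) there are 2 shares of (1/16)/2 = 1/32 each.
Living: Diana — each takes 1/32.
Deceased: Kenneth. That 1/32 share is carried to generation 4.
At generation 4 (Charles, Judith, Martin, Isaac) there are 4 shares of (1/32)/4 = 1/128 each.
Living: Charles, Judith, Martin, and Isaac — each takes 1/128.

Albert 1/16; Charles 1/128; Diana 1/32; Edmund 1/16; George 1/16; Harriet 1/4; Isaac 1/128; Judith 1/128; Martin 1/128; Nora 1/16; Oliver 1/4; Quentin 1/16; Tessa 1/16; Winifred 1/16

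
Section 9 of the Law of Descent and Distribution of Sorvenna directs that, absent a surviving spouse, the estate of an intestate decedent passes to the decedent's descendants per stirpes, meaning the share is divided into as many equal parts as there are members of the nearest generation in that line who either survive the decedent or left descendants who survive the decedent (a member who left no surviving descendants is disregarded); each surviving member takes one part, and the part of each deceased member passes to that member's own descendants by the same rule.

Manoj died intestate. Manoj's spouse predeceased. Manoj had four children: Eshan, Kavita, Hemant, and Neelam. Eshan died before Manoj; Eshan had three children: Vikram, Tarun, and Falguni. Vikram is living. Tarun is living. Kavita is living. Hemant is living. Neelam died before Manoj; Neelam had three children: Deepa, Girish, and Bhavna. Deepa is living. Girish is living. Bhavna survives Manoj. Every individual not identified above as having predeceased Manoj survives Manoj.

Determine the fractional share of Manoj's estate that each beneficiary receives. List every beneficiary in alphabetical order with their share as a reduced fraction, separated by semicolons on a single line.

Bhavna 1/12; Deepa 1/12; Falguni 1/12; Girish 1/12; Hemant 1/4; Kavita 1/4; Tarun 1/12; Vikram 1/12

There is no surviving spouse, so the entire estate passes to Manoj's descendants per stirpes.
The estate is divided into 4 equal shares of 1/4 among Eshan, Kavita, Hemant, Neelam.
Eshan predeceased; the 1/4 allotted to Eshan's branch passes to Eshan's issue by representation.
The 1/4 is divided into 3 equal shares of 1/12 among Vikram, Tarun, Falguni.
Vikram is living and takes 1/12.
Tarun is living and takes 1/12.
Falguni is living and takes 1/12.
Kavita is living and takes 1/4.
Hemant is living and takes 1/4.
Neelam predeceased; the 1/4 allotted to Neelam's branch passes to Neelam's issue by representation.
The 1/4 is divided into 3 equal shares of 1/12 among Deepa, Girish, Bhavna.
Deepa is living and takes 1/12.
Girish is living and takes 1/12.
Bhavna is living and takes 1/12.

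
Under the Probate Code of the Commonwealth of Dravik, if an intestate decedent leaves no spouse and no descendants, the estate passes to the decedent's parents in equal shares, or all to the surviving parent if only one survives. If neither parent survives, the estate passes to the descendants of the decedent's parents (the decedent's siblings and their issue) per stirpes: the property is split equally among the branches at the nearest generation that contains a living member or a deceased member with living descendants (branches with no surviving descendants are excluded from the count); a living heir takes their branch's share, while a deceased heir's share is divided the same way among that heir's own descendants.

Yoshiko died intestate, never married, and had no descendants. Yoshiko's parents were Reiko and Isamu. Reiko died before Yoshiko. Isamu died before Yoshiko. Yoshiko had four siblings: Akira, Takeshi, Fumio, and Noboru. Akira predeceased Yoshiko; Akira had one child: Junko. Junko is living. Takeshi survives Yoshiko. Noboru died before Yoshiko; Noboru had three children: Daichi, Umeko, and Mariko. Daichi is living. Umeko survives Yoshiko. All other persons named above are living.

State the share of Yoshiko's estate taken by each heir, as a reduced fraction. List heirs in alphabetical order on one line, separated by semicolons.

Neither parent survives and there are no descendants, so the estate passes to Yoshiko's siblings and their issue per stirpes.
The estate is divided into 4 equal shares of 1/4 among Akira, Takeshi, Fumio, Noboru.
Akira predeceased; the 1/4 allotted to Akira's branch passes to Akira's issue by representation.
Junko is the sole taker at this level and receives the full 1/4.
Takeshi is living and takes 1/4.
Fumio is living and takes 1/4.
Noboru predeceased; the 1/4 allotted to Noboru's branch passes to Noboru's issue by representation.
The 1/4 is divided into 3 equal shares of 1/12 among Daichi, Umeko, Mariko.
Daichi is living and takes 1/12.
Umeko is living and takes 1/12.
Mariko is living and takes 1/12.

Daichi 1/12; Fumio 1/4; Junko 1/4; Mariko 1/12; Takeshi 1/4; Umeko 1/12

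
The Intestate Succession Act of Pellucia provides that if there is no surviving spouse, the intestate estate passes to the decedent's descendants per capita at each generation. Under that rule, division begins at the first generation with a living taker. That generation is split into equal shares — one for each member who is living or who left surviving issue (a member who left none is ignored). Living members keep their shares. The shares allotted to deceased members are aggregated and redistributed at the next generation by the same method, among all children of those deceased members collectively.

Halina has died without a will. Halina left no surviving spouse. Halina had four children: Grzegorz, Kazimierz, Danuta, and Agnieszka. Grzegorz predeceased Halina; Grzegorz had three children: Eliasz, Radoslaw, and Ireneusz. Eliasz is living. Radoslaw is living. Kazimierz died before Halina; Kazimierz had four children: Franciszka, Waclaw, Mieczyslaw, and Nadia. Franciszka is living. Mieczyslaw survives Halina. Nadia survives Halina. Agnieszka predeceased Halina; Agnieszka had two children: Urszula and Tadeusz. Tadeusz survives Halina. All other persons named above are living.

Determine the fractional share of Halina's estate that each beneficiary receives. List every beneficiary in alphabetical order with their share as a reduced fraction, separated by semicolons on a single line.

Danuta 1/4; Eliasz 1/12; Franciszka 1/12; Ireneusz 1/12; Mieczyslaw 1/12; Nadia 1/12; Radoslaw 1/12; Tadeusz 1/12; Urszula 1/12; Waclaw 1/12

There is no surviving spouse, so the entire estate passes to Halina's descendants per capita at each generation.
At generation 1 (Grzegorz, Kazimierz, Danuta, Agnieszka) there are 4 shares of (1)/4 = 1/4 each.
Living: Danuta — each takes 1/4.
Deceased: Grzegorz, Kazimierz, and Agnieszka. Their combined 3/4 is pooled and carried to generation 2.
At generation 2 (Eliasz, Radoslaw, Ireneusz, Franciszka, Waclaw, Mieczyslaw, Nadia, Urszula, Tadeusz) there are 9 shares of (3/4)/9 = 1/12 each.
Living: Eliasz, Radoslaw, Ireneusz, Franciszka, Waclaw, Mieczyslaw, Nadia, Urszula, and Tadeusz — each takes 1/12.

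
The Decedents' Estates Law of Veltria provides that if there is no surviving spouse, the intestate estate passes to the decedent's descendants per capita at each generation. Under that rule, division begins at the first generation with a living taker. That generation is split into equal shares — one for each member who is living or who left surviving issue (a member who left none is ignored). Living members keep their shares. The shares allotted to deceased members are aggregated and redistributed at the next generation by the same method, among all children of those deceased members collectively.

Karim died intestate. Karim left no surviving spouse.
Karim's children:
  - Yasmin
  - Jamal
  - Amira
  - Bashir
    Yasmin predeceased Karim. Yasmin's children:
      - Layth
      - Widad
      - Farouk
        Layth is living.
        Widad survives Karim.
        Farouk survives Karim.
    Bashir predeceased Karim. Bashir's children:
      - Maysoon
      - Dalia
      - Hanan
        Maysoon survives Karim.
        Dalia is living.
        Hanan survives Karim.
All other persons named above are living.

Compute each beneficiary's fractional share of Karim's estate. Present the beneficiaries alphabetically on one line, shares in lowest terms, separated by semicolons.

Amira 1/4; Dalia 1/12; Farouk 1/12; Hanan 1/12; Jamal 1/4; Layth 1/12; Maysoon 1/12; Widad 1/12

There is no surviving spouse, so the entire estate passes to Karim's descendants per capita at each generation.
At generation 1 (Yasmin, Jamal, Amira, Bashir) there are 4 shares of (1)/4 = 1/4 each.
Living: Jamal and Amira — each takes 1/4.
Deceased: Yasmin and Bashir. Their combined 1/2 is pooled and carried to generation 2.
At generation 2 (Layth, Widad, Farouk, Maysoon, Dalia, Hanan) there are 6 shares of (1/2)/6 = 1/12 each.
Living: Layth, Widad, Farouk, Maysoon, Dalia, and Hanan — each takes 1/12.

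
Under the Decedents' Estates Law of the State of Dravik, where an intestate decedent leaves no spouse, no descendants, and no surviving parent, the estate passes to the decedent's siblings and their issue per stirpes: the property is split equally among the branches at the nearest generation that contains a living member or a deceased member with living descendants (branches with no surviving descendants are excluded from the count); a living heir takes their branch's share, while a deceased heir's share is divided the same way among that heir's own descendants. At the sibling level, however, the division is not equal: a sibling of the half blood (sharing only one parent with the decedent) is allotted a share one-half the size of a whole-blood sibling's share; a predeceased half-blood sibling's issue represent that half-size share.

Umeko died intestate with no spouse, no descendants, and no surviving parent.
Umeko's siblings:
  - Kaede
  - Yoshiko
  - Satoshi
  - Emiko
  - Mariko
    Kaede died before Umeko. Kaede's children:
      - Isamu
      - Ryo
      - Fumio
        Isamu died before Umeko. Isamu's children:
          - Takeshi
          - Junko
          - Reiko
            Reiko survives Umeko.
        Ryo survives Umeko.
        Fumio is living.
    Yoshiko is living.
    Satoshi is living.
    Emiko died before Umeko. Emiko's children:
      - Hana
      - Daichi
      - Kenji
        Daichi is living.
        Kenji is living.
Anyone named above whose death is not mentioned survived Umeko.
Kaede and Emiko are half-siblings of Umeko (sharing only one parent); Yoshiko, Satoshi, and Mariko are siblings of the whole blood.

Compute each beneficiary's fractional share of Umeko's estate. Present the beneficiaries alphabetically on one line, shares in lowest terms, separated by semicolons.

No spouse, descendants, or parent survives, so the estate passes to Umeko's siblings per stirpes.
Half-blood siblings count for one-half the weight of whole-blood siblings at the initial division.
Dividing 1 in proportion to weights (total weight 4): Kaede (weight 1/2) → 1/8; Yoshiko (weight 1) → 1/4; Satoshi (weight 1) → 1/4; Emiko (weight 1/2) → 1/8; Mariko (weight 1) → 1/4.
Kaede predeceased; the 1/8 allotted to Kaede's branch passes to Kaede's issue by representation.
The 1/8 is divided into 3 equal shares of 1/24 among Isamu, Ryo, Fumio.
Isamu predeceased; the 1/24 allotted to Isamu's branch passes to Isamu's issue by representation.
The 1/24 is divided into 3 equal shares of 1/72 among Takeshi, Junko, Reiko.
Takeshi is living and takes 1/72.
Junko is living and takes 1/72.
Reiko is living and takes 1/72.
Ryo is living and takes 1/24.
Fumio is living and takes 1/24.
Yoshiko is living and takes 1/4.
Satoshi is living and takes 1/4.
Emiko predeceased; the 1/8 allotted to Emiko's branch passes to Emiko's issue by representation.
The 1/8 is divided into 3 equal shares of 1/24 among Hana, Daichi, Kenji.
Hana is living and takes 1/24.
Daichi is living and takes 1/24.
Kenji is living and takes 1/24.
Mariko is living and takes 1/4.

Daichi 1/24; Fumio 1/24; Hana 1/24; Junko 1/72; Kenji 1/24; Mariko 1/4; Reiko 1/72; Ryo 1/24; Satoshi 1/4; Takeshi 1/72; Yoshiko 1/4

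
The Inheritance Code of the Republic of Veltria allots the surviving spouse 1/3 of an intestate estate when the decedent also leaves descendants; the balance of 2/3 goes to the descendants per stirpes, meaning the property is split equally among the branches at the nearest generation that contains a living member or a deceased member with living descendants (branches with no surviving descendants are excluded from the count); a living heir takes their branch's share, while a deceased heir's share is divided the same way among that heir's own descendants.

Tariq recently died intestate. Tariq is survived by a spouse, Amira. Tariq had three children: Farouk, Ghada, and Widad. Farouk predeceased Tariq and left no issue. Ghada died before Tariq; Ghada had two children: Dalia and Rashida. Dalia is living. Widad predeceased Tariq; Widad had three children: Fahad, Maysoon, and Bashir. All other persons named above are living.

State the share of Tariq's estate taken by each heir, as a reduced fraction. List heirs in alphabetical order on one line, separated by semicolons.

Amira 1/3; Bashir 1/9; Dalia 1/6; Fahad 1/9; Maysoon 1/9; Rashida 1/6

Amira, as surviving spouse, takes 1/3.
The remaining 2/3 passes to Tariq's descendants per stirpes.
Farouk left no surviving issue, so that branch lapses and is disregarded.
The 2/3 is divided into 2 equal shares of 1/3 among Ghada, Widad.
Ghada predeceased; the 1/3 allotted to Ghada's branch passes to Ghada's issue by representation.
The 1/3 is divided into 2 equal shares of 1/6 among Dalia, Rashida.
Dalia is living and takes 1/6.
Rashida is living and takes 1/6.
Widad predeceased; the 1/3 allotted to Widad's branch passes to Widad's issue by representation.
The 1/3 is divided into 3 equal shares of 1/9 among Fahad, Maysoon, Bashir.
Fahad is living and takes 1/9.
Maysoon is living and takes 1/9.
Bashir is living and takes 1/9.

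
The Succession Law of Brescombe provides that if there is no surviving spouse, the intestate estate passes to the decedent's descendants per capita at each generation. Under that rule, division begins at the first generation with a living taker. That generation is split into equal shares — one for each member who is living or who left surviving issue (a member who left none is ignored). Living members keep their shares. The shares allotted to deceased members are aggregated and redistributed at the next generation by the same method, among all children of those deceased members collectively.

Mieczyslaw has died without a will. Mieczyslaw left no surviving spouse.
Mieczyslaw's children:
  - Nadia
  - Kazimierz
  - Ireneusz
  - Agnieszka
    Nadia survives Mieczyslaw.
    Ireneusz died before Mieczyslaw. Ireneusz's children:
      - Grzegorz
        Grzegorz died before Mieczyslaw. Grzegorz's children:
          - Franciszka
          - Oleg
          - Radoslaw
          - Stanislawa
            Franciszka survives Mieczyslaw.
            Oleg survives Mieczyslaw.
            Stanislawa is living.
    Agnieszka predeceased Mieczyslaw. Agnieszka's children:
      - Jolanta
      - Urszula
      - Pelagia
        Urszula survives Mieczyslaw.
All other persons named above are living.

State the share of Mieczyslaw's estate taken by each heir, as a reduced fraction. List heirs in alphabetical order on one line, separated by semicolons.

Franciszka 1/32; Jolanta 1/8; Kazimierz 1/4; Nadia 1/4; Oleg 1/32; Pelagia 1/8; Radoslaw 1/32; Stanislawa 1/32; Urszula 1/8

There is no surviving spouse, so the entire estate passes to Mieczyslaw's descendants per capita at each generation.
At generation 1 (Nadia, Kazimierz, Ireneusz, Agnieszka) there are 4 shares of (1)/4 = 1/4 each.
Living: Nadia and Kazimierz — each takes 1/4.
Deceased: Ireneusz and Agnieszka. Their combined 1/2 is pooled and carried to generation 2.
At generation 2 (Grzegorz, Jolanta, Urszula, Pelagia) there are 4 shares of (1/2)/4 = 1/8 each.
Living: Jolanta, Urszula, and Pelagia — each takes 1/8.
Deceased: Grzegorz. That 1/8 share is carried to generation 3.
At generation 3 (Franciszka, Oleg, Radoslaw, Stanislawa) there are 4 shares of (1/8)/4 = 1/32 each.
Living: Franciszka, Oleg, Radoslaw, and Stanislawa — each takes 1/32.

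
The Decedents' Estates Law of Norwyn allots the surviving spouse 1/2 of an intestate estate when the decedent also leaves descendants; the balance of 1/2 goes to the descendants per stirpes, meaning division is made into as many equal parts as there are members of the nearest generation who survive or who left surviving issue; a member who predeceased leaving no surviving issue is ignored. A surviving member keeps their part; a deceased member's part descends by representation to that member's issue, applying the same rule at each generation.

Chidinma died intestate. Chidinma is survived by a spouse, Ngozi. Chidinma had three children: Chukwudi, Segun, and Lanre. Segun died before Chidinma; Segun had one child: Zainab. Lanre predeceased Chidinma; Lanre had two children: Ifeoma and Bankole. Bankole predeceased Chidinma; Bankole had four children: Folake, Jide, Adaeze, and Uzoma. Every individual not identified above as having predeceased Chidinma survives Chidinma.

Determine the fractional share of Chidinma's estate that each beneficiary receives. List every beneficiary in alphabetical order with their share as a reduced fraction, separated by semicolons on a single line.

Adaeze 1/48; Chukwudi 1/6; Folake 1/48; Ifeoma 1/12; Jide 1/48; Ngozi 1/2; Uzoma 1/48; Zainab 1/6

Ngozi, as surviving spouse, takes 1/2.
The remaining 1/2 passes to Chidinma's descendants per stirpes.
The 1/2 is divided into 3 equal shares of 1/6 among Chukwudi, Segun, Lanre.
Chukwudi is living and takes 1/6.
Segun predeceased; the 1/6 allotted to Segun's branch passes to Segun's issue by representation.
Zainab is the sole taker at this level and receives the full 1/6.
Lanre predeceased; the 1/6 allotted to Lanre's branch passes to Lanre's issue by representation.
The 1/6 is divided into 2 equal shares of 1/12 among Ifeoma, Bankole.
Ifeoma is living and takes 1/12.
Bankole predeceased; the 1/12 allotted to Bankole's branch passes to Bankole's issue by representation.
The 1/12 is divided into 4 equal shares of 1/48 among Folake, Jide, Adaeze, Uzoma.
Folake is living and takes 1/48.
Jide is living and takes 1/48.
Adaeze is living and takes 1/48.
Uzoma is living and takes 1/48.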